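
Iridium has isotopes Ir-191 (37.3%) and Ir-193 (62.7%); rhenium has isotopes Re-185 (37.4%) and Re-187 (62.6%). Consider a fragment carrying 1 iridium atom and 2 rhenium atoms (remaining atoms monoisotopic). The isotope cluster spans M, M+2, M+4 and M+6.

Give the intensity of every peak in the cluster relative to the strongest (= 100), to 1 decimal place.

11.9 : 59.7 : 100.0 : 55.9

Iridium pattern (n=1): 0.3730 : 0.6270
Rhenium pattern (n=2): 0.139876 : 0.468248 : 0.391876
Convolve the two distributions (both contribute in 2-u steps):
  M: 0.3730×0.139876 = 0.052174
  M+2: 0.3730×0.468248 + 0.6270×0.139876 = 0.262359
  M+4: 0.3730×0.391876 + 0.6270×0.468248 = 0.439761
  M+6: 0.6270×0.391876 = 0.245706
Scale to base peak (0.439761) = 100: 11.9 : 59.7 : 100.0 : 55.9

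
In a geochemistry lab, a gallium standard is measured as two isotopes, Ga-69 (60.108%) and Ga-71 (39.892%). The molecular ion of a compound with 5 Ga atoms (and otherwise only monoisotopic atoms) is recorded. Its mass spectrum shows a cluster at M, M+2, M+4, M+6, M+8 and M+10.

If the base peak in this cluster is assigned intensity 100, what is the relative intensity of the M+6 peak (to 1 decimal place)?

66.4

Term probabilities: M 0.0785, M+2 0.2604, M+4 0.3456, M+6 0.2294, M+8 0.0761, M+10 0.0101. Base peak = M+4.
P(M+4) = C(5,2) × 0.60108^3 × 0.39892^2 = 10 × 0.2171685 × 0.15913717 = 0.345596 (base)
P(M+6) = C(5,3) × 0.60108^2 × 0.39892^3 = 10 × 0.36129717 × 0.063483 = 0.229362
Relative intensity = 0.229362 / 0.345596 × 100 = 66.4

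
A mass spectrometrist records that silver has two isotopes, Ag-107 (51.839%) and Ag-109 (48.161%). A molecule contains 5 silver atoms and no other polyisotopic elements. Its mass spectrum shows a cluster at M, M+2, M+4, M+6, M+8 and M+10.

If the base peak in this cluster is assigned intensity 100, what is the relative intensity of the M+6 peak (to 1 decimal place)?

92.9

Term probabilities: M 0.0374, M+2 0.1739, M+4 0.3231, M+6 0.3002, M+8 0.1394, M+10 0.0259. Base peak = M+4.
P(M+4) = C(5,2) × 0.51839^3 × 0.48161^2 = 10 × 0.13930601 × 0.23194819 = 0.323118 (base)
P(M+6) = C(5,3) × 0.51839^2 × 0.48161^3 = 10 × 0.26872819 × 0.11170857 = 0.300192
Relative intensity = 0.300192 / 0.323118 × 100 = 92.9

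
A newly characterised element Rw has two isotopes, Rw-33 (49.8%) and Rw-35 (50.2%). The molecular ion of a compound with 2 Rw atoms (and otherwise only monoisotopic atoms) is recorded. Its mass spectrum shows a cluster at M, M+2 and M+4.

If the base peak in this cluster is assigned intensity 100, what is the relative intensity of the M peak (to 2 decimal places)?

49.60

Term probabilities: M 0.2480, M+2 0.5000, M+4 0.2520. Base peak = M+2.
P(M+2) = C(2,1) × 0.498^1 × 0.502^1 = 2 × 0.4980 × 0.5020 = 0.499992 (base)
P(M) = C(2,0) × 0.498^2 × 0.502^0 = 1 × 0.248004 × 1.0000 = 0.248004
Relative intensity = 0.248004 / 0.499992 × 100 = 49.60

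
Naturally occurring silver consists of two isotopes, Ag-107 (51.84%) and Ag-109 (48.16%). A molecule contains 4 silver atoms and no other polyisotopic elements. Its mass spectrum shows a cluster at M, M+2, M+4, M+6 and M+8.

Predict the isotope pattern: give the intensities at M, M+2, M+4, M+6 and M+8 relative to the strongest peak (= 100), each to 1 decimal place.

19.3 : 71.8 : 100.0 : 61.9 : 14.4

Each Ag atom is independently Ag-107 (p = 0.5184) or Ag-109 (q = 0.4816); the cluster is the binomial expansion (p + q)^4.
P(M) = 0.5184^4 = 0.072220
P(M+2) = 4 × 0.5184^3 × 0.4816^1 = 0.268375
P(M+4) = 6 × 0.5184^2 × 0.4816^2 = 0.373985
P(M+6) = 4 × 0.5184^1 × 0.4816^3 = 0.231624
P(M+8) = 0.4816^4 = 0.053795
The M+4 peak is largest (0.373985); scaling to 100 gives 19.3 : 71.8 : 100.0 : 61.9 : 14.4.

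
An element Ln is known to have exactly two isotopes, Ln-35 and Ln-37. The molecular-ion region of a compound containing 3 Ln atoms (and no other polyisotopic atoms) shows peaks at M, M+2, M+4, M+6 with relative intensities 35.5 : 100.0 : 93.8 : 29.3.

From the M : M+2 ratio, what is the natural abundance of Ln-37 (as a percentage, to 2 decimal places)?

Let p = fractional abundance of Ln-35. I(M+2)/I(M) = [C(3,1)·p^2·(1−p)] / p^3 = 3·(1−p)/p = 100.0/35.5 = 2.8169
(1−p)/p = 2.8169/3 = 0.9390  ⇒  p = 1/(1 + 0.9390) = 0.5157
Ln-35: 51.57%, Ln-37: 48.43%.

48.43%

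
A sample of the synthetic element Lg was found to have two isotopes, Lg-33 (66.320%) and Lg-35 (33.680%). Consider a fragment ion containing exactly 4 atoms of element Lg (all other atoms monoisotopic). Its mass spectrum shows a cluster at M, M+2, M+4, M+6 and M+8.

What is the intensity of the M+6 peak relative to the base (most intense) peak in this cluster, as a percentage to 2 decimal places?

(0.66320 + 0.33680)^4 gives M 0.1935, M+2 0.3930, M+4 0.2994, M+6 0.1013, M+8 0.0129; the largest is M+2.
P(M+2) = C(4,1) × 0.66320^3 × 0.33680^1 = 4 × 0.29169807 × 0.3368 = 0.392976 (base)
P(M+6) = C(4,3) × 0.66320^1 × 0.33680^3 = 4 × 0.6632 × 0.03820465 = 0.101349
Relative intensity = 0.101349 / 0.392976 × 100 = 25.79

25.79%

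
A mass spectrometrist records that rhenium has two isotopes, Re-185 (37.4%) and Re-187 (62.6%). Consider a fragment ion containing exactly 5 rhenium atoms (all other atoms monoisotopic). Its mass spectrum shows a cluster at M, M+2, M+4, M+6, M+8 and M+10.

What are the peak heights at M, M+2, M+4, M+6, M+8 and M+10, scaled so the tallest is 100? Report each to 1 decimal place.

2.1 : 17.8 : 59.7 : 100.0 : 83.7 : 28.0

The 5 Re atoms are independent, so intensities follow the terms of (0.374 + 0.626)^5.
P(M) = 0.374^5 = 0.007317
P(M+2) = 5 × 0.374^4 × 0.626^1 = 0.061239
P(M+4) = 10 × 0.374^3 × 0.626^2 = 0.205005
P(M+6) = 10 × 0.374^2 × 0.626^3 = 0.343136
P(M+8) = 5 × 0.374^1 × 0.626^4 = 0.287170
P(M+10) = 0.626^5 = 0.096133
The M+6 peak is largest (0.343136); scaling to 100 gives 2.1 : 17.8 : 59.7 : 100.0 : 83.7 : 28.0.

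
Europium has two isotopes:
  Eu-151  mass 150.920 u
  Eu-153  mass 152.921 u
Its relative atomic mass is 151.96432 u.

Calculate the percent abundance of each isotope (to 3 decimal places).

With x = fraction of Eu-151 (so Eu-153 is 1 − x):
150.920·x + 152.921·(1 − x) = 151.96432
(150.920 − 152.921)·x = 151.96432 − 152.921
x = -0.95668 / -2.001 = 0.47810 → 47.810% Eu-151, 52.190% Eu-153.

Eu-151: 47.810%, Eu-153: 52.190%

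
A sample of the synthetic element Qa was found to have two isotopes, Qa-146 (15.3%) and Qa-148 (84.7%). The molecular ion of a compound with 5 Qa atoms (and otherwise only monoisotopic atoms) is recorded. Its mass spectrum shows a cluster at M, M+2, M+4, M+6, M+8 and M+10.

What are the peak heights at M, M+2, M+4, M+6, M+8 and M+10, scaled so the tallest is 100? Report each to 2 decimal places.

0.02 : 0.53 : 5.89 : 32.63 : 90.32 : 100.00

Each Qa atom is independently Qa-146 (p = 0.153) or Qa-148 (q = 0.847); the cluster is the binomial expansion (p + q)^5.
P(M) = 0.153^5 = 0.000084
P(M+2) = 5 × 0.153^4 × 0.847^1 = 0.002321
P(M+4) = 10 × 0.153^3 × 0.847^2 = 0.025695
P(M+6) = 10 × 0.153^2 × 0.847^3 = 0.142244
P(M+8) = 5 × 0.153^1 × 0.847^4 = 0.393727
P(M+10) = 0.847^5 = 0.435930
The M+10 peak is largest (0.435930); scaling to 100 gives 0.02 : 0.53 : 5.89 : 32.63 : 90.32 : 100.00.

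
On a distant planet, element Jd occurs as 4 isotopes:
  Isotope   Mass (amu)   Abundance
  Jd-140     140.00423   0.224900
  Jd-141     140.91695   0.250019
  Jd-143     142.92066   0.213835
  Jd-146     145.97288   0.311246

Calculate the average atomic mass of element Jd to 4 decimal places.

142.7138 amu

The abundance-weighted mean is 0.224900 × 140.00423 + 0.250019 × 140.91695 + 0.213835 × 142.92066 + 0.311246 × 145.97288
= 31.486951 + 35.231915 + 30.561439 + 45.433475 = 142.713780 amu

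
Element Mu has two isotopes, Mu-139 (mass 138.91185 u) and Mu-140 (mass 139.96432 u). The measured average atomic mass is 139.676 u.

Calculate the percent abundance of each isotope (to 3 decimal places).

With x = fraction of Mu-139 (so Mu-140 is 1 − x):
138.91185·x + 139.96432·(1 − x) = 139.676
(138.91185 − 139.96432)·x = 139.676 − 139.96432
x = -0.28832 / -1.05247 = 0.27395 → 27.395% Mu-139, 72.605% Mu-140.

Mu-139: 27.395%, Mu-140: 72.605%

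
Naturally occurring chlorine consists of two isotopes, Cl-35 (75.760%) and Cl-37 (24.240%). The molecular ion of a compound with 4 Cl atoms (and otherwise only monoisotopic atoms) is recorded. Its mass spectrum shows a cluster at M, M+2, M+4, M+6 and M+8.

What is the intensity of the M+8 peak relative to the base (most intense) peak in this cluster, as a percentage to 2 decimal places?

Term probabilities: M 0.3294, M+2 0.4216, M+4 0.2023, M+6 0.0432, M+8 0.0035. Base peak = M+2.
P(M+2) = C(4,1) × 0.75760^3 × 0.24240^1 = 4 × 0.4348304 × 0.2424 = 0.421612 (base)
P(M+8) = C(4,4) × 0.75760^0 × 0.24240^4 = 1 × 1.0000 × 0.00345247 = 0.003452
Relative intensity = 0.003452 / 0.421612 × 100 = 0.82

0.82%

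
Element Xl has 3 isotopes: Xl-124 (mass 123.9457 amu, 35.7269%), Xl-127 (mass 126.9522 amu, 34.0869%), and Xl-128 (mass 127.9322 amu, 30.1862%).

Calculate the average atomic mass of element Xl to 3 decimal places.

The abundance-weighted mean is 0.357269 × 123.9457 + 0.340869 × 126.9522 + 0.301862 × 127.9322
= 44.28196 + 43.27407 + 38.61787 = 126.17390 amu

126.174 amu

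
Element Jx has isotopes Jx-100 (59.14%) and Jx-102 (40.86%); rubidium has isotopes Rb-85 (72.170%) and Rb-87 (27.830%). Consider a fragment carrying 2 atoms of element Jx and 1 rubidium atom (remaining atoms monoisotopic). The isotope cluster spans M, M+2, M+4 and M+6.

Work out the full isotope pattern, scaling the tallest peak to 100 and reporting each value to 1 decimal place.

56.6 : 100.0 : 57.2 : 10.4

Element Jx pattern (n=2): 0.34975396 : 0.48329208 : 0.16695396
Rubidium pattern (n=1): 0.7217 : 0.2783
Convolve the two distributions (both contribute in 2-u steps):
  M: 0.34975396×0.7217 = 0.252417
  M+2: 0.34975396×0.2783 + 0.48329208×0.7217 = 0.446128
  M+4: 0.48329208×0.2783 + 0.16695396×0.7217 = 0.254991
  M+6: 0.16695396×0.2783 = 0.046463
Scale to base peak (0.446128) = 100: 56.6 : 100.0 : 57.2 : 10.4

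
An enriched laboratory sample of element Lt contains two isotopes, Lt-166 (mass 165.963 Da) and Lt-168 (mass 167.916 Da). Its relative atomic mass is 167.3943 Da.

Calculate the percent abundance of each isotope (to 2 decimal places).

Writing the weighted mean with unknown fraction x of Lt-166:
165.963·x + 167.916·(1 − x) = 167.3943
(165.963 − 167.916)·x = 167.3943 − 167.916
x = -0.5217 / -1.953 = 0.26713 → 26.71% Lt-166, 73.29% Lt-168.

Lt-166: 26.71%, Lt-168: 73.29%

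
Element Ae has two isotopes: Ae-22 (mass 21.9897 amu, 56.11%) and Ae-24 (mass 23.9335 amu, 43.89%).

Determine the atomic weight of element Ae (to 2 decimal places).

22.84 amu

The abundance-weighted mean is 0.5611 × 21.9897 + 0.4389 × 23.9335
= 12.33842 + 10.50441 = 22.84283 amu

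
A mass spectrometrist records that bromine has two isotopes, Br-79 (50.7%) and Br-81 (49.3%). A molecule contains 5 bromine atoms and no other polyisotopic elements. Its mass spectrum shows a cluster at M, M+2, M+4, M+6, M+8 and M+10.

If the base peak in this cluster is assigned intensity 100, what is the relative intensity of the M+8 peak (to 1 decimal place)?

Binomial terms of (0.507 + 0.493)^5: M 0.0335, M+2 0.1629, M+4 0.3168, M+6 0.3080, M+8 0.1497, M+10 0.0291 → M+4 is the base peak.
P(M+4) = C(5,2) × 0.507^3 × 0.493^2 = 10 × 0.13032384 × 0.243049 = 0.316751 (base)
P(M+8) = C(5,4) × 0.507^1 × 0.493^4 = 5 × 0.5070 × 0.05907282 = 0.149750
Relative intensity = 0.149750 / 0.316751 × 100 = 47.3

47.3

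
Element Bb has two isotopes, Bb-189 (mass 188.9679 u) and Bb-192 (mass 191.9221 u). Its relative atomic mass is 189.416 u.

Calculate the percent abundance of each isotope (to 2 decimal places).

Bb-189: 84.83%, Bb-192: 15.17%

With x = fraction of Bb-189 (so Bb-192 is 1 − x):
188.9679·x + 191.9221·(1 − x) = 189.416
(188.9679 − 191.9221)·x = 189.416 − 191.9221
x = -2.5061 / -2.9542 = 0.84832 → 84.83% Bb-189, 15.17% Bb-192.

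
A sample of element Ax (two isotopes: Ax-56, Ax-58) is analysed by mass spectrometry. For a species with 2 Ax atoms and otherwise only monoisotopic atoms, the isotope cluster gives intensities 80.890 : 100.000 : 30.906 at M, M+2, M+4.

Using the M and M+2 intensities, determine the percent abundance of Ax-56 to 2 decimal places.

61.80%

Write p for the Ax-56 fraction. I(M+2)/I(M) = [C(2,1)·p^1·(1−p)] / p^2 = 2·(1−p)/p = 100.000/80.890 = 1.2362
(1−p)/p = 1.2362/2 = 0.6181  ⇒  p = 1/(1 + 0.6181) = 0.6180
Ax-56: 61.80%, Ax-58: 38.20%.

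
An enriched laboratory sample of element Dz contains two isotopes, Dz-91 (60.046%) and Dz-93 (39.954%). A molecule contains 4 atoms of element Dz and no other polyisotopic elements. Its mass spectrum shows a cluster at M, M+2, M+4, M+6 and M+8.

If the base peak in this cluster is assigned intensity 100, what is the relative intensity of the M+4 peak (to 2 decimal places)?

99.81

(0.60046 + 0.39954)^4 gives M 0.1300, M+2 0.3460, M+4 0.3453, M+6 0.1532, M+8 0.0255; the largest is M+2.
P(M+2) = C(4,1) × 0.60046^3 × 0.39954^1 = 4 × 0.21649718 × 0.39954 = 0.345997 (base)
P(M+4) = C(4,2) × 0.60046^2 × 0.39954^2 = 6 × 0.36055221 × 0.15963221 = 0.345334
Relative intensity = 0.345334 / 0.345997 × 100 = 99.81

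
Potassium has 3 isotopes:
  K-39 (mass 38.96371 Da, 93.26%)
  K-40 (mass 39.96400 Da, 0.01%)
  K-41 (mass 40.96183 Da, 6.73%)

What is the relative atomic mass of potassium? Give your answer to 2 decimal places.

Ar = Σ fᵢ·mᵢ = 0.9326 × 38.96371 + 0.0001 × 39.96400 + 0.0673 × 40.96183
= 36.337556 + 0.003996 + 2.756731 = 39.098283 Da

39.10 Da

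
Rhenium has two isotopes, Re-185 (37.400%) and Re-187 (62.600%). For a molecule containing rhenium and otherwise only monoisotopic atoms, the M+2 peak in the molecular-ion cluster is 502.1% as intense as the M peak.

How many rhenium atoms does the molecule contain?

For n independent Re atoms, I(M+2)/I(M) = n · (abundance Re-187) / (abundance Re-185) = n · 0.62600/0.37400.
n = 5.021 × 0.37400/0.62600 = 3.00 ≈ 3

3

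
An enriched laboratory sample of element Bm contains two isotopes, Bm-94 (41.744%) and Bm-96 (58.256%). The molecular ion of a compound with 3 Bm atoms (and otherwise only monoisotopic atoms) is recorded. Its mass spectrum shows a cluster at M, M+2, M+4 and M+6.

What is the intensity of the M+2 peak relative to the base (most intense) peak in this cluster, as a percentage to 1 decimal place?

71.7%

(0.41744 + 0.58256)^3 gives M 0.0727, M+2 0.3045, M+4 0.4250, M+6 0.1977; the largest is M+4.
P(M+4) = C(3,2) × 0.41744^1 × 0.58256^2 = 3 × 0.41744 × 0.33937615 = 0.425008 (base)
P(M+2) = C(3,1) × 0.41744^2 × 0.58256^1 = 3 × 0.17425615 × 0.58256 = 0.304544
Relative intensity = 0.304544 / 0.425008 × 100 = 71.7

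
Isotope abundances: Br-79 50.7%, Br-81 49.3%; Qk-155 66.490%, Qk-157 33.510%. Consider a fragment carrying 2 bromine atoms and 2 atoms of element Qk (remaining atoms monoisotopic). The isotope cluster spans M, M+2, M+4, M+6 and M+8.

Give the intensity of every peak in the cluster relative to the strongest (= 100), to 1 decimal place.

Bromine pattern (n=2): 0.257049 : 0.499902 : 0.243049
Element Qk pattern (n=2): 0.44209201 : 0.44561598 : 0.11229201
Convolve the two distributions (both contribute in 2-u steps):
  M: 0.257049×0.44209201 = 0.113639
  M+2: 0.257049×0.44561598 + 0.499902×0.44209201 = 0.335548
  M+4: 0.257049×0.11229201 + 0.499902×0.44561598 + 0.243049×0.44209201 = 0.359079
  M+6: 0.499902×0.11229201 + 0.243049×0.44561598 = 0.164442
  M+8: 0.243049×0.11229201 = 0.027292
Scale to base peak (0.359079) = 100: 31.6 : 93.4 : 100.0 : 45.8 : 7.6

31.6 : 93.4 : 100.0 : 45.8 : 7.6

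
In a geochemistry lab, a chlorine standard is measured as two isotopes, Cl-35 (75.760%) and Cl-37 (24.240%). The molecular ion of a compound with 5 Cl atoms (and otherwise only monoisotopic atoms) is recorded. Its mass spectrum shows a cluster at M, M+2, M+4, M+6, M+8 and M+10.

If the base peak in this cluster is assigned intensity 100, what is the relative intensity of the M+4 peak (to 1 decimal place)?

64.0

Binomial terms of (0.75760 + 0.24240)^5: M 0.2496, M+2 0.3993, M+4 0.2555, M+6 0.0817, M+8 0.0131, M+10 0.0008 → M+2 is the base peak.
P(M+2) = C(5,1) × 0.75760^4 × 0.24240^1 = 5 × 0.32942751 × 0.2424 = 0.399266 (base)
P(M+4) = C(5,2) × 0.75760^3 × 0.24240^2 = 10 × 0.4348304 × 0.05875776 = 0.255497
Relative intensity = 0.255497 / 0.399266 × 100 = 64.0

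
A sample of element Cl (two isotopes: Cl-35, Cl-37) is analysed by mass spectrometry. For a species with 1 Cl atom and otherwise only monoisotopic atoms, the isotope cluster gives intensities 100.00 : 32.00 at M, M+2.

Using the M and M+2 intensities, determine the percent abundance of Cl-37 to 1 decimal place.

24.2%

If p is the fraction of Cl that is Cl-35, then I(M+2)/I(M) = [C(1,1)·p^0·(1−p)] / p^1 = 1·(1−p)/p = 32.00/100.00 = 0.3200
(1−p)/p = 0.3200/1 = 0.3200  ⇒  p = 1/(1 + 0.3200) = 0.7576
Cl-35: 75.8%, Cl-37: 24.2%.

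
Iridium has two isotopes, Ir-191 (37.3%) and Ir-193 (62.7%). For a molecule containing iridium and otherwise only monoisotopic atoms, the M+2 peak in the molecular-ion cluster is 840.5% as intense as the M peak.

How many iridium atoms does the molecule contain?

For n independent Ir atoms, I(M+2)/I(M) = n · (abundance Ir-193) / (abundance Ir-191) = n · 0.627/0.373.
n = 8.405 × 0.373/0.627 = 5.00 ≈ 5

5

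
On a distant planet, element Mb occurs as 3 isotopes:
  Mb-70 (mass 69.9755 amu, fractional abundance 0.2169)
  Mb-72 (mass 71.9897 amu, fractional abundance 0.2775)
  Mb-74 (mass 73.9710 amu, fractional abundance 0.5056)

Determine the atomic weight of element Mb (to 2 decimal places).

Weight each isotope mass by its fractional abundance: 0.2169 × 69.9755 + 0.2775 × 71.9897 + 0.5056 × 73.9710
= 15.17769 + 19.97714 + 37.39974 = 72.55457 amu

72.55 amu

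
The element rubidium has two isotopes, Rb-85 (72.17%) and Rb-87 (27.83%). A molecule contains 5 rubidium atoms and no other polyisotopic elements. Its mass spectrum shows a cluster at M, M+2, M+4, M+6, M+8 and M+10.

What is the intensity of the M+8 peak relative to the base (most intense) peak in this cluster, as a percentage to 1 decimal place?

5.7%

Binomial terms of (0.7217 + 0.2783)^5: M 0.1958, M+2 0.3775, M+4 0.2911, M+6 0.1123, M+8 0.0216, M+10 0.0017 → M+2 is the base peak.
P(M+2) = C(5,1) × 0.7217^4 × 0.2783^1 = 5 × 0.27128565 × 0.2783 = 0.377494 (base)
P(M+8) = C(5,4) × 0.7217^1 × 0.2783^4 = 5 × 0.7217 × 0.00599864 = 0.021646
Relative intensity = 0.021646 / 0.377494 × 100 = 5.7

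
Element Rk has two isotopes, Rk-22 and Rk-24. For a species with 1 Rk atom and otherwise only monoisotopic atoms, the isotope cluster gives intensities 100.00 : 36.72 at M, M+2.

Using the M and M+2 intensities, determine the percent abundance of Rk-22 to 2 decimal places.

73.14%

If p is the fraction of Rk that is Rk-22, then I(M+2)/I(M) = [C(1,1)·p^0·(1−p)] / p^1 = 1·(1−p)/p = 36.72/100.00 = 0.3672
(1−p)/p = 0.3672/1 = 0.3672  ⇒  p = 1/(1 + 0.3672) = 0.7314
Rk-22: 73.14%, Rk-24: 26.86%.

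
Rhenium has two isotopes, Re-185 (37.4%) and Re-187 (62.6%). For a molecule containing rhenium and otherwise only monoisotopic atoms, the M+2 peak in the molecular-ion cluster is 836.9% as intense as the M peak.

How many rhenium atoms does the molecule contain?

The M+2/M ratio from n Re atoms is n · q/p = n · 0.626/0.374.
n = 8.369 × 0.374/0.626 = 5.00 ≈ 5

5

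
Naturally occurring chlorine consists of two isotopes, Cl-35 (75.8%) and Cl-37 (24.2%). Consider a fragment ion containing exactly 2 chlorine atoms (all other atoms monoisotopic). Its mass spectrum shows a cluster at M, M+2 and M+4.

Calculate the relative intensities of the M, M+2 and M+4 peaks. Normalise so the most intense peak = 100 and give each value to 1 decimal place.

100.0 : 63.9 : 10.2

The 2 Cl atoms are independent, so intensities follow the terms of (0.758 + 0.242)^2.
P(M) = 0.758^2 = 0.574564
P(M+2) = 2 × 0.758^1 × 0.242^1 = 0.366872
P(M+4) = 0.242^2 = 0.058564
The M peak is largest (0.574564); scaling to 100 gives 100.0 : 63.9 : 10.2.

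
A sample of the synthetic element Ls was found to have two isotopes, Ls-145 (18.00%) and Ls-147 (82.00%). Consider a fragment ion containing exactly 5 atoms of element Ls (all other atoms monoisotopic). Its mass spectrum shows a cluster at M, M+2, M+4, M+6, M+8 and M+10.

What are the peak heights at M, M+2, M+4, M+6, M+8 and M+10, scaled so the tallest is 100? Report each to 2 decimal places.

The 5 Ls atoms are independent, so intensities follow the terms of (0.1800 + 0.8200)^5.
P(M) = 0.1800^5 = 0.000189
P(M+2) = 5 × 0.1800^4 × 0.8200^1 = 0.004304
P(M+4) = 10 × 0.1800^3 × 0.8200^2 = 0.039214
P(M+6) = 10 × 0.1800^2 × 0.8200^3 = 0.178643
P(M+8) = 5 × 0.1800^1 × 0.8200^4 = 0.406910
P(M+10) = 0.8200^5 = 0.370740
The M+8 peak is largest (0.406910); scaling to 100 gives 0.05 : 1.06 : 9.64 : 43.90 : 100.00 : 91.11.

0.05 : 1.06 : 9.64 : 43.90 : 100.00 : 91.11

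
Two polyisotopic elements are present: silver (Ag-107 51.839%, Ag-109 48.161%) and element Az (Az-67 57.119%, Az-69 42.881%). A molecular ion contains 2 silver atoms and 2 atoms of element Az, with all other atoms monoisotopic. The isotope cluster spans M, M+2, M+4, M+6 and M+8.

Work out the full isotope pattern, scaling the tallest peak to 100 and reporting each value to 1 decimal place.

Silver pattern (n=2): 0.26872819 : 0.49932362 : 0.23194819
Element Az pattern (n=2): 0.32625802 : 0.48986397 : 0.18387802
Convolve the two distributions (both contribute in 2-u steps):
  M: 0.26872819×0.32625802 = 0.087675
  M+2: 0.26872819×0.48986397 + 0.49932362×0.32625802 = 0.294549
  M+4: 0.26872819×0.18387802 + 0.49932362×0.48986397 + 0.23194819×0.32625802 = 0.369689
  M+6: 0.49932362×0.18387802 + 0.23194819×0.48986397 = 0.205438
  M+8: 0.23194819×0.18387802 = 0.042650
Scale to base peak (0.369689) = 100: 23.7 : 79.7 : 100.0 : 55.6 : 11.5

23.7 : 79.7 : 100.0 : 55.6 : 11.5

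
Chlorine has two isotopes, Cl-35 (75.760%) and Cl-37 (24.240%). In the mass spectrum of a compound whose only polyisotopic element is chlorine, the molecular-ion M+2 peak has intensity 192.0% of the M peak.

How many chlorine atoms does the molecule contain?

6

For n independent Cl atoms, I(M+2)/I(M) = n · (abundance Cl-37) / (abundance Cl-35) = n · 0.24240/0.75760.
n = 1.920 × 0.75760/0.24240 = 6.00 ≈ 6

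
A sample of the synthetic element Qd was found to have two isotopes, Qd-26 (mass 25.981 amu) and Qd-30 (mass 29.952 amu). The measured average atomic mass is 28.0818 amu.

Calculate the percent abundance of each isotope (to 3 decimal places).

Writing the weighted mean with unknown fraction x of Qd-26:
25.981·x + 29.952·(1 − x) = 28.0818
(25.981 − 29.952)·x = 28.0818 − 29.952
x = -1.8702 / -3.971 = 0.47096 → 47.096% Qd-26, 52.904% Qd-30.

Qd-26: 47.096%, Qd-30: 52.904%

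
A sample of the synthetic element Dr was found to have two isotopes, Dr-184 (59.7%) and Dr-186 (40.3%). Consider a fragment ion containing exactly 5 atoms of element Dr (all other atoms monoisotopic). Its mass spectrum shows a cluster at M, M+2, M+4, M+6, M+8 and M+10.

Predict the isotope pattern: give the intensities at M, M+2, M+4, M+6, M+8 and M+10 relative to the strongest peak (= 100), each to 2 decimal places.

21.95 : 74.07 : 100.00 : 67.50 : 22.78 : 3.08

Each Dr atom is independently Dr-184 (p = 0.597) or Dr-186 (q = 0.403); the cluster is the binomial expansion (p + q)^5.
P(M) = 0.597^5 = 0.075835
P(M+2) = 5 × 0.597^4 × 0.403^1 = 0.255960
P(M+4) = 10 × 0.597^3 × 0.403^2 = 0.345568
P(M+6) = 10 × 0.597^2 × 0.403^3 = 0.233273
P(M+8) = 5 × 0.597^1 × 0.403^4 = 0.078734
P(M+10) = 0.403^5 = 0.010630
The M+4 peak is largest (0.345568); scaling to 100 gives 21.95 : 74.07 : 100.00 : 67.50 : 22.78 : 3.08.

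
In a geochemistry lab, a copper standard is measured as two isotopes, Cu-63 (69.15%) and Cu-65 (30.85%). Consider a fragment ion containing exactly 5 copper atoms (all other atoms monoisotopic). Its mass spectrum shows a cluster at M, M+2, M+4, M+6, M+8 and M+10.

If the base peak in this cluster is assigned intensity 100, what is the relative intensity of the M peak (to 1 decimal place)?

(0.6915 + 0.3085)^5 gives M 0.1581, M+2 0.3527, M+4 0.3147, M+6 0.1404, M+8 0.0313, M+10 0.0028; the largest is M+2.
P(M+2) = C(5,1) × 0.6915^4 × 0.3085^1 = 5 × 0.2286487 × 0.3085 = 0.352691 (base)
P(M) = C(5,0) × 0.6915^5 × 0.3085^0 = 1 × 0.15811058 × 1.0000 = 0.158111
Relative intensity = 0.158111 / 0.352691 × 100 = 44.8

44.8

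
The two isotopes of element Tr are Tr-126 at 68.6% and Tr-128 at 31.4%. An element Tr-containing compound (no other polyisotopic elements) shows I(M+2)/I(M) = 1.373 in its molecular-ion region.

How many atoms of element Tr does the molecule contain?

3

With n Tr atoms, P(M+2)/P(M) = C(n,1)·p^(n−1)q / p^n = n·q/p = n · 0.314/0.686.
n = 1.373 × 0.686/0.314 = 3.00 ≈ 3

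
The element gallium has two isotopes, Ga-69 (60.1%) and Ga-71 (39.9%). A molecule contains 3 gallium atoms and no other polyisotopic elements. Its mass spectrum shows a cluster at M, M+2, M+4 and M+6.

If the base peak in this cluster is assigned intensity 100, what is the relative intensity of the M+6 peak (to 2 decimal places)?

14.69

(0.601 + 0.399)^3 gives M 0.2171, M+2 0.4324, M+4 0.2870, M+6 0.0635; the largest is M+2.
P(M+2) = C(3,1) × 0.601^2 × 0.399^1 = 3 × 0.361201 × 0.3990 = 0.432358 (base)
P(M+6) = C(3,3) × 0.601^0 × 0.399^3 = 1 × 1.0000 × 0.0635212 = 0.063521
Relative intensity = 0.063521 / 0.432358 × 100 = 14.69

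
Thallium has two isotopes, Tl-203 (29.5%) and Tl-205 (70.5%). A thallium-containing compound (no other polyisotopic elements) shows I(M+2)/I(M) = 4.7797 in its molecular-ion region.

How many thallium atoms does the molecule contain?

2

The M+2/M ratio from n Tl atoms is n · q/p = n · 0.705/0.295.
n = 4.7797 × 0.295/0.705 = 2.00 ≈ 2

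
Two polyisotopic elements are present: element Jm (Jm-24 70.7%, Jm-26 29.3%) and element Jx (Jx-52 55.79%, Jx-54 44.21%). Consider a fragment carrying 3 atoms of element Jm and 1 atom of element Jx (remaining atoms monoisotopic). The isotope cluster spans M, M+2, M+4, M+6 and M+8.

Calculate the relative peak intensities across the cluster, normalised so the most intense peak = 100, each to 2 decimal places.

49.12 : 100.00 : 73.71 : 23.55 : 2.77

Element Jm pattern (n=3): 0.35339324 : 0.43936727 : 0.18208573 : 0.02515376
Element Jx pattern (n=1): 0.5579 : 0.4421
Convolve the two distributions (both contribute in 2-u steps):
  M: 0.35339324×0.5579 = 0.197158
  M+2: 0.35339324×0.4421 + 0.43936727×0.5579 = 0.401358
  M+4: 0.43936727×0.4421 + 0.18208573×0.5579 = 0.295830
  M+6: 0.18208573×0.4421 + 0.02515376×0.5579 = 0.094533
  M+8: 0.02515376×0.4421 = 0.011120
Scale to base peak (0.401358) = 100: 49.12 : 100.00 : 73.71 : 23.55 : 2.77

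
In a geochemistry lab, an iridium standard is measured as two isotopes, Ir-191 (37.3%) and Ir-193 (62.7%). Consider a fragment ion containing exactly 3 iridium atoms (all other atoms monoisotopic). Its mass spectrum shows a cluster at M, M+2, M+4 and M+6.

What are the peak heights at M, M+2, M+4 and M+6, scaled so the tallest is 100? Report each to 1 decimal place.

Expanding (0.373 + 0.627)^3:
P(M) = 0.373^3 = 0.051895
P(M+2) = 3 × 0.373^2 × 0.627^1 = 0.261702
P(M+4) = 3 × 0.373^1 × 0.627^2 = 0.439911
P(M+6) = 0.627^3 = 0.246492
The M+4 peak is largest (0.439911); scaling to 100 gives 11.8 : 59.5 : 100.0 : 56.0.

11.8 : 59.5 : 100.0 : 56.0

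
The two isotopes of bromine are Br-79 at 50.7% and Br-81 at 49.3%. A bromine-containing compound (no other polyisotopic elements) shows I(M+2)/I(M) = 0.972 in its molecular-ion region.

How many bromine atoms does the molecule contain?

1

For n independent Br atoms, I(M+2)/I(M) = n · (abundance Br-81) / (abundance Br-79) = n · 0.493/0.507.
n = 0.972 × 0.507/0.493 = 1.00 ≈ 1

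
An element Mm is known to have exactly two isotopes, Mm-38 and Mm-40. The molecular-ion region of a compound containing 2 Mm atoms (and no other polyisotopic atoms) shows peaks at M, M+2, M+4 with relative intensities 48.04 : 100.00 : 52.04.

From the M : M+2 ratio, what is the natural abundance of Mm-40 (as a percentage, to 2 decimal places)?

If p is the fraction of Mm that is Mm-38, then I(M+2)/I(M) = [C(2,1)·p^1·(1−p)] / p^2 = 2·(1−p)/p = 100.00/48.04 = 2.0816
(1−p)/p = 2.0816/2 = 1.0408  ⇒  p = 1/(1 + 1.0408) = 0.4900
Mm-38: 49.00%, Mm-40: 51.00%.

51.00%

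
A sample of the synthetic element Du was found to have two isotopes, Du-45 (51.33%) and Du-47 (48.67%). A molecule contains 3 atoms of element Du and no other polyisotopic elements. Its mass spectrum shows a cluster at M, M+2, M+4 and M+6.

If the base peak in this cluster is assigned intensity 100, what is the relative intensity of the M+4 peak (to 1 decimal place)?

94.8

Term probabilities: M 0.1352, M+2 0.3847, M+4 0.3648, M+6 0.1153. Base peak = M+2.
P(M+2) = C(3,1) × 0.5133^2 × 0.4867^1 = 3 × 0.26347689 × 0.4867 = 0.384703 (base)
P(M+4) = C(3,2) × 0.5133^1 × 0.4867^2 = 3 × 0.5133 × 0.23687689 = 0.364767
Relative intensity = 0.364767 / 0.384703 × 100 = 94.8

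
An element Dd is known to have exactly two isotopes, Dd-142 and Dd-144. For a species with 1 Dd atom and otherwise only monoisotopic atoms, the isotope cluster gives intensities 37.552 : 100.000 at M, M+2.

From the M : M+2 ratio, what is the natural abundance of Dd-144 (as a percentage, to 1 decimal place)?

Let p = fractional abundance of Dd-142. I(M+2)/I(M) = [C(1,1)·p^0·(1−p)] / p^1 = 1·(1−p)/p = 100.000/37.552 = 2.6630
(1−p)/p = 2.6630/1 = 2.6630  ⇒  p = 1/(1 + 2.6630) = 0.2730
Dd-142: 27.3%, Dd-144: 72.7%.

72.7%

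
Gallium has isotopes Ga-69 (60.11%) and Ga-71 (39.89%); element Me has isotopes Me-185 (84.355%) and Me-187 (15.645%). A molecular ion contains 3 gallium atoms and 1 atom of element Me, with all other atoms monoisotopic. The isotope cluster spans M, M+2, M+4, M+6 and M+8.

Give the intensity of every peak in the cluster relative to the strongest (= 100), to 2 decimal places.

Gallium pattern (n=3): 0.21719018 : 0.43239309 : 0.28694328 : 0.06347345
Element Me pattern (n=1): 0.84355 : 0.15645
Convolve the two distributions (both contribute in 2-u steps):
  M: 0.21719018×0.84355 = 0.183211
  M+2: 0.21719018×0.15645 + 0.43239309×0.84355 = 0.398725
  M+4: 0.43239309×0.15645 + 0.28694328×0.84355 = 0.309699
  M+6: 0.28694328×0.15645 + 0.06347345×0.84355 = 0.098435
  M+8: 0.06347345×0.15645 = 0.009930
Scale to base peak (0.398725) = 100: 45.95 : 100.00 : 77.67 : 24.69 : 2.49

45.95 : 100.00 : 77.67 : 24.69 : 2.49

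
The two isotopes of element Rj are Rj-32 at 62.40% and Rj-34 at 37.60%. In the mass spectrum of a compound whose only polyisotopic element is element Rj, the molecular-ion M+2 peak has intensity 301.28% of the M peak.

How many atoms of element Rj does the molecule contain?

With n Rj atoms, P(M+2)/P(M) = C(n,1)·p^(n−1)q / p^n = n·q/p = n · 0.3760/0.6240.
n = 3.0128 × 0.6240/0.3760 = 5.00 ≈ 5

5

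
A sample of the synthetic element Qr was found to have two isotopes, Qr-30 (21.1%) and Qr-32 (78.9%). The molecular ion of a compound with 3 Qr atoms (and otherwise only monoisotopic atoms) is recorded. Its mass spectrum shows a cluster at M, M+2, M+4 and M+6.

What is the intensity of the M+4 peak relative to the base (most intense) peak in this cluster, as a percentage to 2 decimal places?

80.23%

Term probabilities: M 0.0094, M+2 0.1054, M+4 0.3941, M+6 0.4912. Base peak = M+6.
P(M+6) = C(3,3) × 0.211^0 × 0.789^3 = 1 × 1.0000 × 0.49116907 = 0.491169 (base)
P(M+4) = C(3,2) × 0.211^1 × 0.789^2 = 3 × 0.2110 × 0.622521 = 0.394056
Relative intensity = 0.394056 / 0.491169 × 100 = 80.23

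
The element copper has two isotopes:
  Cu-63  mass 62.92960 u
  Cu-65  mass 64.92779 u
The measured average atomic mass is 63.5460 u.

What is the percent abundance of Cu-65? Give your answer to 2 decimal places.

30.85%

Let x be the fractional abundance of Cu-63; then Cu-65 has abundance 1 − x.
62.92960·x + 64.92779·(1 − x) = 63.5460
(62.92960 − 64.92779)·x = 63.5460 − 64.92779
x = -1.38179 / -1.99819 = 0.69152 → 69.15% Cu-63, 30.85% Cu-65.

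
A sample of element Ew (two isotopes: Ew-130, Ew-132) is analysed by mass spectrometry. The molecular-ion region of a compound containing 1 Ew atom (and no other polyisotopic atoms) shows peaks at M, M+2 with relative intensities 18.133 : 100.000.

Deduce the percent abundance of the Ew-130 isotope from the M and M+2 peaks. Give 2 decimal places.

15.35%

Write p for the Ew-130 fraction. I(M+2)/I(M) = [C(1,1)·p^0·(1−p)] / p^1 = 1·(1−p)/p = 100.000/18.133 = 5.5148
(1−p)/p = 5.5148/1 = 5.5148  ⇒  p = 1/(1 + 5.5148) = 0.1535
Ew-130: 15.35%, Ew-132: 84.65%.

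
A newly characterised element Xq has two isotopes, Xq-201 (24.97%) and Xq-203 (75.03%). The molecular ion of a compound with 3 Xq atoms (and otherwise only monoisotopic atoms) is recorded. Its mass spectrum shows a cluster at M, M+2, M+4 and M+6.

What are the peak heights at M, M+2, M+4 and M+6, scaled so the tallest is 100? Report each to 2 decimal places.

3.69 : 33.23 : 99.84 : 100.00

Expanding (0.2497 + 0.7503)^3:
P(M) = 0.2497^3 = 0.015569
P(M+2) = 3 × 0.2497^2 × 0.7503^1 = 0.140344
P(M+4) = 3 × 0.2497^1 × 0.7503^2 = 0.421706
P(M+6) = 0.7503^3 = 0.422381
The M+6 peak is largest (0.422381); scaling to 100 gives 3.69 : 33.23 : 99.84 : 100.00.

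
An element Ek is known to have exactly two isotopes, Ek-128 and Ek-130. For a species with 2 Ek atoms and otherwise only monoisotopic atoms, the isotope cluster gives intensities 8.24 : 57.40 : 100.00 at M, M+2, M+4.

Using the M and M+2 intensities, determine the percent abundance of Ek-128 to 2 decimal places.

22.31%

Let p = fractional abundance of Ek-128. I(M+2)/I(M) = [C(2,1)·p^1·(1−p)] / p^2 = 2·(1−p)/p = 57.40/8.24 = 6.9660
(1−p)/p = 6.9660/2 = 3.4830  ⇒  p = 1/(1 + 3.4830) = 0.2231
Ek-128: 22.31%, Ek-130: 77.69%.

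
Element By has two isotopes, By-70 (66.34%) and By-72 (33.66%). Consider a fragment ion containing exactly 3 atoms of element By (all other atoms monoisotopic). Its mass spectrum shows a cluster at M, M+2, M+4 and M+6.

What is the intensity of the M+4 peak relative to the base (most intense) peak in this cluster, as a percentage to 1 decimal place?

Binomial terms of (0.6634 + 0.3366)^3: M 0.2920, M+2 0.4444, M+4 0.2255, M+6 0.0381 → M+2 is the base peak.
P(M+2) = C(3,1) × 0.6634^2 × 0.3366^1 = 3 × 0.44009956 × 0.3366 = 0.444413 (base)
P(M+4) = C(3,2) × 0.6634^1 × 0.3366^2 = 3 × 0.6634 × 0.11329956 = 0.225489
Relative intensity = 0.225489 / 0.444413 × 100 = 50.7

50.7%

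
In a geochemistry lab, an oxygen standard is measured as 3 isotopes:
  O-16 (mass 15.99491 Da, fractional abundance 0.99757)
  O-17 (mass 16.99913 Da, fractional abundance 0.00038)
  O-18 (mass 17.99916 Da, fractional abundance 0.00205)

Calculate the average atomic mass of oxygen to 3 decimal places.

Ar = Σ fᵢ·mᵢ = 0.99757 × 15.99491 + 0.00038 × 16.99913 + 0.00205 × 17.99916
= 15.956042 + 0.006460 + 0.036898 = 15.999400 Da

15.999 Da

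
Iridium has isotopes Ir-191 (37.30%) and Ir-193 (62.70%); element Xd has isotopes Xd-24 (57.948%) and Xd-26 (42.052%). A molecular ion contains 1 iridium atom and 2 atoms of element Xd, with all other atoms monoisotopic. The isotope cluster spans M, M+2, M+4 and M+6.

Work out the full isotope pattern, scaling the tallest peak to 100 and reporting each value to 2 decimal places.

Iridium pattern (n=1): 0.3730 : 0.6270
Element Xd pattern (n=2): 0.33579707 : 0.48736586 : 0.17683707
Convolve the two distributions (both contribute in 2-u steps):
  M: 0.3730×0.33579707 = 0.125252
  M+2: 0.3730×0.48736586 + 0.6270×0.33579707 = 0.392332
  M+4: 0.3730×0.17683707 + 0.6270×0.48736586 = 0.371539
  M+6: 0.6270×0.17683707 = 0.110877
Scale to base peak (0.392332) = 100: 31.93 : 100.00 : 94.70 : 28.26

31.93 : 100.00 : 94.70 : 28.26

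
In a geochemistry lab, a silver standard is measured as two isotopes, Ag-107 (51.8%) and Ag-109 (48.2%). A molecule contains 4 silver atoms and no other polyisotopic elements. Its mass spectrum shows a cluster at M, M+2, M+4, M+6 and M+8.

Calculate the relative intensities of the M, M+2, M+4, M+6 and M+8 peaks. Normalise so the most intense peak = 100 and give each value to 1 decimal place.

Each Ag atom is independently Ag-107 (p = 0.518) or Ag-109 (q = 0.482); the cluster is the binomial expansion (p + q)^4.
P(M) = 0.518^4 = 0.071998
P(M+2) = 4 × 0.518^3 × 0.482^1 = 0.267976
P(M+4) = 6 × 0.518^2 × 0.482^2 = 0.374029
P(M+6) = 4 × 0.518^1 × 0.482^3 = 0.232023
P(M+8) = 0.482^4 = 0.053974
The M+4 peak is largest (0.374029); scaling to 100 gives 19.2 : 71.6 : 100.0 : 62.0 : 14.4.

19.2 : 71.6 : 100.0 : 62.0 : 14.4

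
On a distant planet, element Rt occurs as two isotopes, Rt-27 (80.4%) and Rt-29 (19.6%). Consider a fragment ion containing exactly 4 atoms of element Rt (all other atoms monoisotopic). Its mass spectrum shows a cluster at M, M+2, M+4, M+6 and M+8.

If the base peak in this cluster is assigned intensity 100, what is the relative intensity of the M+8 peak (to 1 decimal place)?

0.4

Term probabilities: M 0.4179, M+2 0.4075, M+4 0.1490, M+6 0.0242, M+8 0.0015. Base peak = M.
P(M) = C(4,0) × 0.804^4 × 0.196^0 = 1 × 0.41785365 × 1.0000 = 0.417854 (base)
P(M+8) = C(4,4) × 0.804^0 × 0.196^4 = 1 × 1.0000 × 0.00147579 = 0.001476
Relative intensity = 0.001476 / 0.417854 × 100 = 0.4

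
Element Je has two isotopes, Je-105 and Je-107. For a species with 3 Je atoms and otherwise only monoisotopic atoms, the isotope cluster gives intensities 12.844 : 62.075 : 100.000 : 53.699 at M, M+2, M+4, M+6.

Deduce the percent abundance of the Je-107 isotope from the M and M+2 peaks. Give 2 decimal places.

61.70%

Write p for the Je-105 fraction. I(M+2)/I(M) = [C(3,1)·p^2·(1−p)] / p^3 = 3·(1−p)/p = 62.075/12.844 = 4.8330
(1−p)/p = 4.8330/3 = 1.6110  ⇒  p = 1/(1 + 1.6110) = 0.3830
Je-105: 38.30%, Je-107: 61.70%.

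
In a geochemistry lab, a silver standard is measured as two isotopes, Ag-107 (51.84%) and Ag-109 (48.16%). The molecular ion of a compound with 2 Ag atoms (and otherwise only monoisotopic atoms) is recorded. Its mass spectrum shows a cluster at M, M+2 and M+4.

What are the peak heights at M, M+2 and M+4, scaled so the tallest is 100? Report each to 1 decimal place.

53.8 : 100.0 : 46.5

Expanding (0.5184 + 0.4816)^2:
P(M) = 0.5184^2 = 0.268739
P(M+2) = 2 × 0.5184^1 × 0.4816^1 = 0.499323
P(M+4) = 0.4816^2 = 0.231939
The M+2 peak is largest (0.499323); scaling to 100 gives 53.8 : 100.0 : 46.5.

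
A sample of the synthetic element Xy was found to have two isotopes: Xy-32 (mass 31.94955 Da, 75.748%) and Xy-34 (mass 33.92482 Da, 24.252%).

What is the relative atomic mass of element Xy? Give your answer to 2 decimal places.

32.43 Da

The abundance-weighted mean is 0.75748 × 31.94955 + 0.24252 × 33.92482
= 24.201145 + 8.227447 = 32.428592 Da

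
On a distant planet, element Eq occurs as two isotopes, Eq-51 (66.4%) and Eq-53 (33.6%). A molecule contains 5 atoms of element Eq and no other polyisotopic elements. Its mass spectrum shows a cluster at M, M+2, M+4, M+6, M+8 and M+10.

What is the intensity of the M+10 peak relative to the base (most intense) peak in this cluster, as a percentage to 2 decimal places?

Binomial terms of (0.664 + 0.336)^5: M 0.1291, M+2 0.3266, M+4 0.3305, M+6 0.1672, M+8 0.0423, M+10 0.0043 → M+4 is the base peak.
P(M+4) = C(5,2) × 0.664^3 × 0.336^2 = 10 × 0.29275494 × 0.112896 = 0.330509 (base)
P(M+10) = C(5,5) × 0.664^0 × 0.336^5 = 1 × 1.0000 × 0.00428249 = 0.004282
Relative intensity = 0.004282 / 0.330509 × 100 = 1.30

1.30%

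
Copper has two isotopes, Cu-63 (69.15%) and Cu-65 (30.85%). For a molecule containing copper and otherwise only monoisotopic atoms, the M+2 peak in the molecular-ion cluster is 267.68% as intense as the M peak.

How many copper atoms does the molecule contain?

With n Cu atoms, P(M+2)/P(M) = C(n,1)·p^(n−1)q / p^n = n·q/p = n · 0.3085/0.6915.
n = 2.6768 × 0.6915/0.3085 = 6.00 ≈ 6

6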